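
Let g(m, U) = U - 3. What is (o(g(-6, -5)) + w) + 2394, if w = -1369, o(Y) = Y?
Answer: 1017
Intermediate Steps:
g(m, U) = -3 + U
(o(g(-6, -5)) + w) + 2394 = ((-3 - 5) - 1369) + 2394 = (-8 - 1369) + 2394 = -1377 + 2394 = 1017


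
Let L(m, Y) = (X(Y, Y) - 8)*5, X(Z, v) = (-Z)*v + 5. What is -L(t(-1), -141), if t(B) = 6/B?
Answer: 99420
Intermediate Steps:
X(Z, v) = 5 - Z*v (X(Z, v) = -Z*v + 5 = 5 - Z*v)
L(m, Y) = -15 - 5*Y² (L(m, Y) = ((5 - Y*Y) - 8)*5 = ((5 - Y²) - 8)*5 = (-3 - Y²)*5 = -15 - 5*Y²)
-L(t(-1), -141) = -(-15 - 5*(-141)²) = -(-15 - 5*19881) = -(-15 - 99405) = -1*(-99420) = 99420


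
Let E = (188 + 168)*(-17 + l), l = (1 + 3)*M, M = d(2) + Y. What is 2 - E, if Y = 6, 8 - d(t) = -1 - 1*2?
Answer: -18154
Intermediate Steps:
d(t) = 11 (d(t) = 8 - (-1 - 1*2) = 8 - (-1 - 2) = 8 - 1*(-3) = 8 + 3 = 11)
M = 17 (M = 11 + 6 = 17)
l = 68 (l = (1 + 3)*17 = 4*17 = 68)
E = 18156 (E = (188 + 168)*(-17 + 68) = 356*51 = 18156)
2 - E = 2 - 1*18156 = 2 - 18156 = -18154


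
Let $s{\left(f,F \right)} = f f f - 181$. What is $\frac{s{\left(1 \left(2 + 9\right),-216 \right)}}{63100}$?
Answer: $\frac{23}{1262} \approx 0.018225$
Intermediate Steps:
$s{\left(f,F \right)} = -181 + f^{3}$ ($s{\left(f,F \right)} = f^{2} f - 181 = f^{3} - 181 = -181 + f^{3}$)
$\frac{s{\left(1 \left(2 + 9\right),-216 \right)}}{63100} = \frac{-181 + \left(1 \left(2 + 9\right)\right)^{3}}{63100} = \left(-181 + \left(1 \cdot 11\right)^{3}\right) \frac{1}{63100} = \left(-181 + 11^{3}\right) \frac{1}{63100} = \left(-181 + 1331\right) \frac{1}{63100} = 1150 \cdot \frac{1}{63100} = \frac{23}{1262}$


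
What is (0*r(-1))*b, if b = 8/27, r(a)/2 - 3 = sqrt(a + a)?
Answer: 0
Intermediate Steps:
r(a) = 6 + 2*sqrt(2)*sqrt(a) (r(a) = 6 + 2*sqrt(a + a) = 6 + 2*sqrt(2*a) = 6 + 2*(sqrt(2)*sqrt(a)) = 6 + 2*sqrt(2)*sqrt(a))
b = 8/27 (b = 8*(1/27) = 8/27 ≈ 0.29630)
(0*r(-1))*b = (0*(6 + 2*sqrt(2)*sqrt(-1)))*(8/27) = (0*(6 + 2*sqrt(2)*I))*(8/27) = (0*(6 + 2*I*sqrt(2)))*(8/27) = 0*(8/27) = 0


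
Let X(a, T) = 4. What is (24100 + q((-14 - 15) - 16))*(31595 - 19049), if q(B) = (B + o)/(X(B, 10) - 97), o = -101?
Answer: 9373727172/31 ≈ 3.0238e+8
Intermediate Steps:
q(B) = 101/93 - B/93 (q(B) = (B - 101)/(4 - 97) = (-101 + B)/(-93) = (-101 + B)*(-1/93) = 101/93 - B/93)
(24100 + q((-14 - 15) - 16))*(31595 - 19049) = (24100 + (101/93 - ((-14 - 15) - 16)/93))*(31595 - 19049) = (24100 + (101/93 - (-29 - 16)/93))*12546 = (24100 + (101/93 - 1/93*(-45)))*12546 = (24100 + (101/93 + 15/31))*12546 = (24100 + 146/93)*12546 = (2241446/93)*12546 = 9373727172/31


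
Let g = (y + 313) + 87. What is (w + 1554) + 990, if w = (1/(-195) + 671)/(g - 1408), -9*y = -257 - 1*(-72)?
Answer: 1469161788/577655 ≈ 2543.3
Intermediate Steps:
y = 185/9 (y = -(-257 - 1*(-72))/9 = -(-257 + 72)/9 = -1/9*(-185) = 185/9 ≈ 20.556)
g = 3785/9 (g = (185/9 + 313) + 87 = 3002/9 + 87 = 3785/9 ≈ 420.56)
w = -392532/577655 (w = (1/(-195) + 671)/(3785/9 - 1408) = (-1/195 + 671)/(-8887/9) = (130844/195)*(-9/8887) = -392532/577655 ≈ -0.67953)
(w + 1554) + 990 = (-392532/577655 + 1554) + 990 = 897283338/577655 + 990 = 1469161788/577655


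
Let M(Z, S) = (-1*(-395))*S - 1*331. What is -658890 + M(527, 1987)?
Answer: 125644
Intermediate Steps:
M(Z, S) = -331 + 395*S (M(Z, S) = 395*S - 331 = -331 + 395*S)
-658890 + M(527, 1987) = -658890 + (-331 + 395*1987) = -658890 + (-331 + 784865) = -658890 + 784534 = 125644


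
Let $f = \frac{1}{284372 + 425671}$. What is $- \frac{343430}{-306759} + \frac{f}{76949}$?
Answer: $\frac{2084890982621641}{1862269088104057} \approx 1.1195$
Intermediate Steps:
$f = \frac{1}{710043} \approx 1.4084 \cdot 10^{-6}$
$- \frac{343430}{-306759} + \frac{f}{76949} = - \frac{343430}{-306759} + \frac{1}{710043 \cdot 76949} = \left(-343430\right) \left(- \frac{1}{306759}\right) + \frac{1}{710043} \cdot \frac{1}{76949} = \frac{343430}{306759} + \frac{1}{54637098807} = \frac{2084890982621641}{1862269088104057}$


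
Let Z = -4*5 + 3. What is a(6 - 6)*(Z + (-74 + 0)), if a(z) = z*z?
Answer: 0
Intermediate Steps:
Z = -17 (Z = -20 + 3 = -17)
a(z) = z²
a(6 - 6)*(Z + (-74 + 0)) = (6 - 6)²*(-17 + (-74 + 0)) = 0²*(-17 - 74) = 0*(-91) = 0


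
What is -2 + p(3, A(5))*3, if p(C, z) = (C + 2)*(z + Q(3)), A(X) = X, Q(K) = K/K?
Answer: 88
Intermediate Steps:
Q(K) = 1
p(C, z) = (1 + z)*(2 + C) (p(C, z) = (C + 2)*(z + 1) = (2 + C)*(1 + z) = (1 + z)*(2 + C))
-2 + p(3, A(5))*3 = -2 + (2 + 3 + 2*5 + 3*5)*3 = -2 + (2 + 3 + 10 + 15)*3 = -2 + 30*3 = -2 + 90 = 88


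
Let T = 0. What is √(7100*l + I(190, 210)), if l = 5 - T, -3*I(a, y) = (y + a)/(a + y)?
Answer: √319497/3 ≈ 188.41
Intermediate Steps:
I(a, y) = -⅓ (I(a, y) = -(y + a)/(3*(a + y)) = -(a + y)/(3*(a + y)) = -⅓*1 = -⅓)
l = 5 (l = 5 - 1*0 = 5 + 0 = 5)
√(7100*l + I(190, 210)) = √(7100*5 - ⅓) = √(35500 - ⅓) = √(106499/3) = √319497/3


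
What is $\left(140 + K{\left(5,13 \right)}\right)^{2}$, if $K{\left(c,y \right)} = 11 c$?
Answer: $38025$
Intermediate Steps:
$\left(140 + K{\left(5,13 \right)}\right)^{2} = \left(140 + 11 \cdot 5\right)^{2} = \left(140 + 55\right)^{2} = 195^{2} = 38025$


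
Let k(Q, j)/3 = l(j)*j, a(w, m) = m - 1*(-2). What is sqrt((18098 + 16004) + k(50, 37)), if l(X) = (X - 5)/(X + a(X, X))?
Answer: sqrt(12327694)/19 ≈ 184.79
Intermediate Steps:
a(w, m) = 2 + m (a(w, m) = m + 2 = 2 + m)
l(X) = (-5 + X)/(2 + 2*X) (l(X) = (X - 5)/(X + (2 + X)) = (-5 + X)/(2 + 2*X))
k(Q, j) = 3*j*(-5 + j)/(2*(1 + j)) (k(Q, j) = 3*(((-5 + j)/(2*(1 + j)))*j) = 3*(j*(-5 + j)/(2*(1 + j))) = 3*j*(-5 + j)/(2*(1 + j)))
sqrt((18098 + 16004) + k(50, 37)) = sqrt((18098 + 16004) + (3/2)*37*(-5 + 37)/(1 + 37)) = sqrt(34102 + (3/2)*37*32/38) = sqrt(34102 + (3/2)*37*(1/38)*32) = sqrt(34102 + 888/19) = sqrt(648826/19) = sqrt(12327694)/19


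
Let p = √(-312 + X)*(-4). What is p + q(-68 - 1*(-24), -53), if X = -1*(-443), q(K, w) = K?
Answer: -44 - 4*√131 ≈ -89.782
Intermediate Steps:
X = 443
p = -4*√131 (p = √(-312 + 443)*(-4) = √131*(-4) = -4*√131 ≈ -45.782)
p + q(-68 - 1*(-24), -53) = -4*√131 + (-68 - 1*(-24)) = -4*√131 + (-68 + 24) = -4*√131 - 44 = -44 - 4*√131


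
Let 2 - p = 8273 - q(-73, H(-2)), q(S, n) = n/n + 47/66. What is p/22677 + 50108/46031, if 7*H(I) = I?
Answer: 49873264693/68893769142 ≈ 0.72392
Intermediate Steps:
H(I) = I/7
q(S, n) = 113/66 (q(S, n) = 1 + 47*(1/66) = 1 + 47/66 = 113/66)
p = -545773/66 (p = 2 - (8273 - 1*113/66) = 2 - (8273 - 113/66) = 2 - 1*545905/66 = 2 - 545905/66 = -545773/66 ≈ -8269.3)
p/22677 + 50108/46031 = -545773/66/22677 + 50108/46031 = -545773/66*1/22677 + 50108*(1/46031) = -545773/1496682 + 50108/46031 = 49873264693/68893769142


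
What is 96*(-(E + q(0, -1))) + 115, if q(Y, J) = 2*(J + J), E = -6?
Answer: 1075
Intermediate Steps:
q(Y, J) = 4*J (q(Y, J) = 2*(2*J) = 4*J)
96*(-(E + q(0, -1))) + 115 = 96*(-(-6 + 4*(-1))) + 115 = 96*(-(-6 - 4)) + 115 = 96*(-1*(-10)) + 115 = 96*10 + 115 = 960 + 115 = 1075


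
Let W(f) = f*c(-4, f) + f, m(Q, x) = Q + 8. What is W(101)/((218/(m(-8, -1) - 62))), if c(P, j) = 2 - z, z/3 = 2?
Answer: 9393/109 ≈ 86.174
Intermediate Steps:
z = 6 (z = 3*2 = 6)
c(P, j) = -4 (c(P, j) = 2 - 1*6 = 2 - 6 = -4)
m(Q, x) = 8 + Q
W(f) = -3*f (W(f) = f*(-4) + f = -4*f + f = -3*f)
W(101)/((218/(m(-8, -1) - 62))) = (-3*101)/((218/((8 - 8) - 62))) = -303/(218/(0 - 62)) = -303/(218/(-62)) = -303/((-1/62*218)) = -303/(-109/31) = -303*(-31/109) = 9393/109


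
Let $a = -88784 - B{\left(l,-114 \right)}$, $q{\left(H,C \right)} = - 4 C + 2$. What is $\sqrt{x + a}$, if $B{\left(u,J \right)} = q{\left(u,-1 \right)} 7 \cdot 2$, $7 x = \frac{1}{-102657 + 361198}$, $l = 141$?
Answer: $\frac{i \sqrt{291071936269962505}}{1809787} \approx 298.11 i$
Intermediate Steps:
$q{\left(H,C \right)} = 2 - 4 C$
$x = \frac{1}{1809787}$ ($x = \frac{1}{7 \left(-102657 + 361198\right)} = \frac{1}{7 \cdot 258541} = \frac{1}{7} \cdot \frac{1}{258541} = \frac{1}{1809787} \approx 5.5255 \cdot 10^{-7}$)
$B{\left(u,J \right)} = 84$ ($B{\left(u,J \right)} = \left(2 - -4\right) 7 \cdot 2 = \left(2 + 4\right) 7 \cdot 2 = 6 \cdot 7 \cdot 2 = 42 \cdot 2 = 84$)
$a = -88868$ ($a = -88784 - 84 = -88868$)
$\sqrt{x + a} = \sqrt{\frac{1}{1809787} - 88868} = \sqrt{- \frac{160832151115}{1809787}} = \frac{i \sqrt{291071936269962505}}{1809787}$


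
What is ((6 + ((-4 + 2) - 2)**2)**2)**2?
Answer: 234256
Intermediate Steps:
((6 + ((-4 + 2) - 2)**2)**2)**2 = ((6 + (-2 - 2)**2)**2)**2 = ((6 + (-4)**2)**2)**2 = ((6 + 16)**2)**2 = (22**2)**2 = 484**2 = 234256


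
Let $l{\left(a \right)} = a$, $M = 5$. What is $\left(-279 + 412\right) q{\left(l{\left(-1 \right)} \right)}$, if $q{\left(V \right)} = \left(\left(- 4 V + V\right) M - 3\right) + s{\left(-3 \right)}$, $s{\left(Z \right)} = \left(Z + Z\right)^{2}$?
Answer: $6384$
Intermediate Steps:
$s{\left(Z \right)} = 4 Z^{2}$ ($s{\left(Z \right)} = \left(2 Z\right)^{2} = 4 Z^{2}$)
$q{\left(V \right)} = 33 - 15 V$ ($q{\left(V \right)} = \left(\left(- 4 V + V\right) 5 - 3\right) + 4 \left(-3\right)^{2} = \left(- 3 V 5 - 3\right) + 4 \cdot 9 = \left(- 15 V - 3\right) + 36 = \left(-3 - 15 V\right) + 36 = 33 - 15 V$)
$\left(-279 + 412\right) q{\left(l{\left(-1 \right)} \right)} = \left(-279 + 412\right) \left(33 - -15\right) = 133 \left(33 + 15\right) = 133 \cdot 48 = 6384$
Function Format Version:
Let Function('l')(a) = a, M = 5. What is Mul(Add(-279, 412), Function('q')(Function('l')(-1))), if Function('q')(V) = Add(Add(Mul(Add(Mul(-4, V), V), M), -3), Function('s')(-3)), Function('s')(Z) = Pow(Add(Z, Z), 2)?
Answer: 6384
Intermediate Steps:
Function('s')(Z) = Mul(4, Pow(Z, 2)) (Function('s')(Z) = Pow(Mul(2, Z), 2) = Mul(4, Pow(Z, 2)))
Function('q')(V) = Add(33, Mul(-15, V)) (Function('q')(V) = Add(Add(Mul(Add(Mul(-4, V), V), 5), -3), Mul(4, Pow(-3, 2))) = Add(Add(Mul(Mul(-3, V), 5), -3), Mul(4, 9)) = Add(Add(Mul(-15, V), -3), 36) = Add(Add(-3, Mul(-15, V)), 36) = Add(33, Mul(-15, V)))
Mul(Add(-279, 412), Function('q')(Function('l')(-1))) = Mul(Add(-279, 412), Add(33, Mul(-15, -1))) = Mul(133, Add(33, 15)) = Mul(133, 48) = 6384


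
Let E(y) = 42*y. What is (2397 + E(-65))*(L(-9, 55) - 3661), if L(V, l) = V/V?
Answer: 1218780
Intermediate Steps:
L(V, l) = 1
(2397 + E(-65))*(L(-9, 55) - 3661) = (2397 + 42*(-65))*(1 - 3661) = (2397 - 2730)*(-3660) = -333*(-3660) = 1218780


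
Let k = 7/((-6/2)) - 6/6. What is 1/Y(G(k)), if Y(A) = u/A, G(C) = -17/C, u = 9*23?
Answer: 17/690 ≈ 0.024638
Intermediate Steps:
u = 207
k = -10/3 (k = 7/((-6*½)) - 6*⅙ = 7/(-3) - 1 = 7*(-⅓) - 1 = -7/3 - 1 = -10/3 ≈ -3.3333)
Y(A) = 207/A
1/Y(G(k)) = 1/(207/((-17/(-10/3)))) = 1/(207/((-17*(-3/10)))) = 1/(207/(51/10)) = 1/(207*(10/51)) = 1/(690/17) = 17/690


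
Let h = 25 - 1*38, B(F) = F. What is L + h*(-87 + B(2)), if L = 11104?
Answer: 12209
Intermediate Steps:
h = -13 (h = 25 - 38 = -13)
L + h*(-87 + B(2)) = 11104 - 13*(-87 + 2) = 11104 - 13*(-85) = 11104 + 1105 = 12209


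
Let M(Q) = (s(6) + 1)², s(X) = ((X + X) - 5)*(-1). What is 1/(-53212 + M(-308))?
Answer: -1/53176 ≈ -1.8805e-5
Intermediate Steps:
s(X) = 5 - 2*X (s(X) = (2*X - 5)*(-1) = (-5 + 2*X)*(-1) = 5 - 2*X)
M(Q) = 36 (M(Q) = ((5 - 2*6) + 1)² = ((5 - 12) + 1)² = (-7 + 1)² = (-6)² = 36)
1/(-53212 + M(-308)) = 1/(-53212 + 36) = 1/(-53176) = -1/53176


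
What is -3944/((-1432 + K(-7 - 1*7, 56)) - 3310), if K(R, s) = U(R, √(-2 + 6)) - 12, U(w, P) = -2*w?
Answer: 116/139 ≈ 0.83453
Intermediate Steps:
K(R, s) = -12 - 2*R (K(R, s) = -2*R - 12 = -12 - 2*R)
-3944/((-1432 + K(-7 - 1*7, 56)) - 3310) = -3944/((-1432 + (-12 - 2*(-7 - 1*7))) - 3310) = -3944/((-1432 + (-12 - 2*(-7 - 7))) - 3310) = -3944/((-1432 + (-12 - 2*(-14))) - 3310) = -3944/((-1432 + (-12 + 28)) - 3310) = -3944/((-1432 + 16) - 3310) = -3944/(-1416 - 3310) = -3944/(-4726) = -3944*(-1/4726) = 116/139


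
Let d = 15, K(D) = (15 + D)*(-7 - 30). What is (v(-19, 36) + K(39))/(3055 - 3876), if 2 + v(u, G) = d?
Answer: 1985/821 ≈ 2.4178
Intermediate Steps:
K(D) = -555 - 37*D (K(D) = (15 + D)*(-37) = -555 - 37*D)
v(u, G) = 13 (v(u, G) = -2 + 15 = 13)
(v(-19, 36) + K(39))/(3055 - 3876) = (13 + (-555 - 37*39))/(3055 - 3876) = (13 + (-555 - 1443))/(-821) = (13 - 1998)*(-1/821) = -1985*(-1/821) = 1985/821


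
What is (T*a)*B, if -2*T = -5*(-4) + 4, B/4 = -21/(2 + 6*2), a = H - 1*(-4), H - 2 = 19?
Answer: 1800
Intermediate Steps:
H = 21 (H = 2 + 19 = 21)
a = 25 (a = 21 - 1*(-4) = 21 + 4 = 25)
B = -6 (B = 4*(-21/(2 + 6*2)) = 4*(-21/(2 + 12)) = 4*(-21/14) = 4*(-21*1/14) = 4*(-3/2) = -6)
T = -12 (T = -(-5*(-4) + 4)/2 = -(20 + 4)/2 = -½*24 = -12)
(T*a)*B = -12*25*(-6) = -300*(-6) = 1800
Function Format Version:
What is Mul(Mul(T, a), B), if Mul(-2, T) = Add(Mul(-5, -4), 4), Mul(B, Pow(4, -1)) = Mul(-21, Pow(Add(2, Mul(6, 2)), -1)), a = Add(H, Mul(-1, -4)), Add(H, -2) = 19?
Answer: 1800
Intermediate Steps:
H = 21 (H = Add(2, 19) = 21)
a = 25 (a = Add(21, Mul(-1, -4)) = Add(21, 4) = 25)
B = -6 (B = Mul(4, Mul(-21, Pow(Add(2, Mul(6, 2)), -1))) = Mul(4, Mul(-21, Pow(Add(2, 12), -1))) = Mul(4, Mul(-21, Pow(14, -1))) = Mul(4, Mul(-21, Rational(1, 14))) = Mul(4, Rational(-3, 2)) = -6)
T = -12 (T = Mul(Rational(-1, 2), Add(Mul(-5, -4), 4)) = Mul(Rational(-1, 2), Add(20, 4)) = Mul(Rational(-1, 2), 24) = -12)
Mul(Mul(T, a), B) = Mul(Mul(-12, 25), -6) = Mul(-300, -6) = 1800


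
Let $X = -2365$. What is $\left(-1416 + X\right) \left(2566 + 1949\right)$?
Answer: $-17071215$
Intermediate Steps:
$\left(-1416 + X\right) \left(2566 + 1949\right) = \left(-1416 - 2365\right) \left(2566 + 1949\right) = \left(-3781\right) 4515 = -17071215$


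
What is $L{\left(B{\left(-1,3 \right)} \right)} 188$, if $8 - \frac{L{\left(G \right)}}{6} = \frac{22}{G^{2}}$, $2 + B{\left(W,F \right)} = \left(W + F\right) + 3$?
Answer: $\frac{18800}{3} \approx 6266.7$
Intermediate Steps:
$B{\left(W,F \right)} = 1 + F + W$ ($B{\left(W,F \right)} = -2 + \left(\left(W + F\right) + 3\right) = -2 + \left(\left(F + W\right) + 3\right) = -2 + \left(3 + F + W\right) = 1 + F + W$)
$L{\left(G \right)} = 48 - \frac{132}{G^{2}}$ ($L{\left(G \right)} = 48 - 6 \frac{22}{G^{2}} = 48 - \frac{132}{G^{2}}$)
$L{\left(B{\left(-1,3 \right)} \right)} 188 = \left(48 - \frac{132}{\left(1 + 3 - 1\right)^{2}}\right) 188 = \left(48 - \frac{132}{9}\right) 188 = \left(48 - \frac{44}{3}\right) 188 = \frac{100}{3} \cdot 188 = \frac{18800}{3}$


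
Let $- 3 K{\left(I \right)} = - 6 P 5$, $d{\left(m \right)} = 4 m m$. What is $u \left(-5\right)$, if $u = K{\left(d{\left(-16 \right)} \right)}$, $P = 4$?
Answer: $-200$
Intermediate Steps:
$d{\left(m \right)} = 4 m^{2}$
$K{\left(I \right)} = 40$ ($K{\left(I \right)} = - \frac{\left(-6\right) 4 \cdot 5}{3} = - \frac{\left(-24\right) 5}{3} = \left(- \frac{1}{3}\right) \left(-120\right) = 40$)
$u = 40$
$u \left(-5\right) = 40 \left(-5\right) = -200$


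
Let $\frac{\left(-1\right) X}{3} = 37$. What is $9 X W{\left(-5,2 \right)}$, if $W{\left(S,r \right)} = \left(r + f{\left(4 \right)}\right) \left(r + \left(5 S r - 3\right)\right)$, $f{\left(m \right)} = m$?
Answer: $305694$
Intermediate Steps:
$X = -111$ ($X = \left(-3\right) 37 = -111$)
$W{\left(S,r \right)} = \left(4 + r\right) \left(-3 + r + 5 S r\right)$ ($W{\left(S,r \right)} = \left(r + 4\right) \left(r + \left(5 S r - 3\right)\right) = \left(4 + r\right) \left(r + \left(5 S r - 3\right)\right) = \left(4 + r\right) \left(r + \left(-3 + 5 S r\right)\right) = \left(4 + r\right) \left(-3 + r + 5 S r\right)$)
$9 X W{\left(-5,2 \right)} = 9 \left(-111\right) \left(-12 + 2 + 2^{2} + 5 \left(-5\right) 2^{2} + 20 \left(-5\right) 2\right) = - 999 \left(-12 + 2 + 4 + 5 \left(-5\right) 4 - 200\right) = - 999 \left(-12 + 2 + 4 - 100 - 200\right) = \left(-999\right) \left(-306\right) = 305694$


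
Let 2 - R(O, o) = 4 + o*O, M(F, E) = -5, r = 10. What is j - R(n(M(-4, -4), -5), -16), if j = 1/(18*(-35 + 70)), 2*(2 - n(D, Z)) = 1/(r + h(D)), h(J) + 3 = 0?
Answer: -2597/90 ≈ -28.856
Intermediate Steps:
h(J) = -3 (h(J) = -3 + 0 = -3)
n(D, Z) = 27/14 (n(D, Z) = 2 - 1/(2*(10 - 3)) = 2 - 1/2/7 = 2 - 1/2*1/7 = 2 - 1/14 = 27/14)
R(O, o) = -2 - O*o (R(O, o) = 2 - (4 + o*O) = 2 - (4 + O*o) = 2 + (-4 - O*o) = -2 - O*o)
j = 1/630 (j = 1/(18*35) = 1/630 ≈ 0.0015873)
j - R(n(M(-4, -4), -5), -16) = 1/630 - (-2 - 1*27/14*(-16)) = 1/630 - (-2 + 216/7) = 1/630 - 1*202/7 = 1/630 - 202/7 = -2597/90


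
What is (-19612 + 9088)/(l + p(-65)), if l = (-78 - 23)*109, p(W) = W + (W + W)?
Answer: 2631/2801 ≈ 0.93931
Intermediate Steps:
p(W) = 3*W (p(W) = W + 2*W = 3*W)
l = -11009 (l = -101*109 = -11009)
(-19612 + 9088)/(l + p(-65)) = (-19612 + 9088)/(-11009 + 3*(-65)) = -10524/(-11009 - 195) = -10524/(-11204) = -10524*(-1/11204) = 2631/2801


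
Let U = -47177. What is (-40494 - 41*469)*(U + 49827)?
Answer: -158265950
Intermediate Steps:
(-40494 - 41*469)*(U + 49827) = (-40494 - 41*469)*(-47177 + 49827) = (-40494 - 19229)*2650 = -59723*2650 = -158265950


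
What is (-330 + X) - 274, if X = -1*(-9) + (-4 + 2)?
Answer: -597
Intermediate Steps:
X = 7 (X = 9 - 2 = 7)
(-330 + X) - 274 = (-330 + 7) - 274 = -323 - 274 = -597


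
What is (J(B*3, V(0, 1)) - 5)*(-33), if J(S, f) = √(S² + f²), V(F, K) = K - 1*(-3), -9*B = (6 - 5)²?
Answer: 165 - 11*√145 ≈ 32.542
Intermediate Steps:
B = -⅑ (B = -(6 - 5)²/9 = -⅑*1² = -⅑*1 = -⅑ ≈ -0.11111)
V(F, K) = 3 + K (V(F, K) = K + 3 = 3 + K)
(J(B*3, V(0, 1)) - 5)*(-33) = (√((-⅑*3)² + (3 + 1)²) - 5)*(-33) = (√((-⅓)² + 4²) - 5)*(-33) = (√(⅑ + 16) - 5)*(-33) = (√(145/9) - 5)*(-33) = (√145/3 - 5)*(-33) = (-5 + √145/3)*(-33) = 165 - 11*√145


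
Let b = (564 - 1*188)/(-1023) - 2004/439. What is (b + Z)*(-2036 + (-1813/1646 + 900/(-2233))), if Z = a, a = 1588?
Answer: -2662114504570744880/825332053623 ≈ -3.2255e+6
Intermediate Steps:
Z = 1588
b = -2215156/449097 (b = (564 - 188)*(-1/1023) - 2004*1/439 = 376*(-1/1023) - 2004/439 = -376/1023 - 2004/439 = -2215156/449097 ≈ -4.9325)
(b + Z)*(-2036 + (-1813/1646 + 900/(-2233))) = (-2215156/449097 + 1588)*(-2036 + (-1813/1646 + 900/(-2233))) = 710950880*(-2036 + (-1813*1/1646 + 900*(-1/2233)))/449097 = 710950880*(-2036 + (-1813/1646 - 900/2233))/449097 = 710950880*(-2036 - 5529829/3675518)/449097 = (710950880/449097)*(-7488884477/3675518) = -2662114504570744880/825332053623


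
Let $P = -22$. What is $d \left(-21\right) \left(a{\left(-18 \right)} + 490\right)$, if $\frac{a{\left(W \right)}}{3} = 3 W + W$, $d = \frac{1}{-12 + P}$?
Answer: $\frac{2877}{17} \approx 169.24$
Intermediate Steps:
$d = - \frac{1}{34}$ ($d = \frac{1}{-12 - 22} = \frac{1}{-34} = - \frac{1}{34} \approx -0.029412$)
$a{\left(W \right)} = 12 W$ ($a{\left(W \right)} = 3 \left(3 W + W\right) = 3 \cdot 4 W = 12 W$)
$d \left(-21\right) \left(a{\left(-18 \right)} + 490\right) = \left(- \frac{1}{34}\right) \left(-21\right) \left(12 \left(-18\right) + 490\right) = \frac{21 \left(-216 + 490\right)}{34} = \frac{21}{34} \cdot 274 = \frac{2877}{17}$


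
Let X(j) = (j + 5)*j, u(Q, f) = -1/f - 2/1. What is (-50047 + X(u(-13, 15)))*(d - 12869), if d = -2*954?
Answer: 166417672603/225 ≈ 7.3963e+8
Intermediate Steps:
u(Q, f) = -2 - 1/f (u(Q, f) = -1/f - 2*1 = -1/f - 2 = -2 - 1/f)
X(j) = j*(5 + j) (X(j) = (5 + j)*j = j*(5 + j))
d = -1908
(-50047 + X(u(-13, 15)))*(d - 12869) = (-50047 + (-2 - 1/15)*(5 + (-2 - 1/15)))*(-1908 - 12869) = (-50047 + (-2 - 1*1/15)*(5 + (-2 - 1*1/15)))*(-14777) = (-50047 + (-2 - 1/15)*(5 + (-2 - 1/15)))*(-14777) = (-50047 - 31*(5 - 31/15)/15)*(-14777) = (-50047 - 31/15*44/15)*(-14777) = (-50047 - 1364/225)*(-14777) = -11261939/225*(-14777) = 166417672603/225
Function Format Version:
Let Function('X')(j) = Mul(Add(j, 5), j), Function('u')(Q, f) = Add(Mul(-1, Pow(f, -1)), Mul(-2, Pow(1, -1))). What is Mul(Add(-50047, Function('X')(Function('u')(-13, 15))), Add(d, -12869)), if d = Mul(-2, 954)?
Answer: Rational(166417672603, 225) ≈ 7.3963e+8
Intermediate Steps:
Function('u')(Q, f) = Add(-2, Mul(-1, Pow(f, -1))) (Function('u')(Q, f) = Add(Mul(-1, Pow(f, -1)), Mul(-2, 1)) = Add(Mul(-1, Pow(f, -1)), -2) = Add(-2, Mul(-1, Pow(f, -1))))
Function('X')(j) = Mul(j, Add(5, j)) (Function('X')(j) = Mul(Add(5, j), j) = Mul(j, Add(5, j)))
d = -1908
Mul(Add(-50047, Function('X')(Function('u')(-13, 15))), Add(d, -12869)) = Mul(Add(-50047, Mul(Add(-2, Mul(-1, Pow(15, -1))), Add(5, Add(-2, Mul(-1, Pow(15, -1)))))), Add(-1908, -12869)) = Mul(Add(-50047, Mul(Add(-2, Mul(-1, Rational(1, 15))), Add(5, Add(-2, Mul(-1, Rational(1, 15)))))), -14777) = Mul(Add(-50047, Mul(Add(-2, Rational(-1, 15)), Add(5, Add(-2, Rational(-1, 15))))), -14777) = Mul(Add(-50047, Mul(Rational(-31, 15), Add(5, Rational(-31, 15)))), -14777) = Mul(Add(-50047, Mul(Rational(-31, 15), Rational(44, 15))), -14777) = Mul(Add(-50047, Rational(-1364, 225)), -14777) = Mul(Rational(-11261939, 225), -14777) = Rational(166417672603, 225)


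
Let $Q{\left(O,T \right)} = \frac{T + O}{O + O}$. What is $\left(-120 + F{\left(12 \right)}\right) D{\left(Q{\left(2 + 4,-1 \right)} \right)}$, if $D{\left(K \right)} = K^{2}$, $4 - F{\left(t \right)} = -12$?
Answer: $- \frac{325}{18} \approx -18.056$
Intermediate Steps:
$F{\left(t \right)} = 16$ ($F{\left(t \right)} = 4 - -12 = 4 + 12 = 16$)
$Q{\left(O,T \right)} = \frac{O + T}{2 O}$
$\left(-120 + F{\left(12 \right)}\right) D{\left(Q{\left(2 + 4,-1 \right)} \right)} = \left(-120 + 16\right) \left(\frac{\left(2 + 4\right) - 1}{2 \left(2 + 4\right)}\right)^{2} = - 104 \left(\frac{6 - 1}{2 \cdot 6}\right)^{2} = - 104 \left(\frac{1}{2} \cdot \frac{1}{6} \cdot 5\right)^{2} = - 104 \left(\frac{5}{12}\right)^{2} = \left(-104\right) \frac{25}{144} = - \frac{325}{18}$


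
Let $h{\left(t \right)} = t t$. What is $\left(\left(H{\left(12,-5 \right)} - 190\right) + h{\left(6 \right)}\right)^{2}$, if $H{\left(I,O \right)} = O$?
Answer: $25281$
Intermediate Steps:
$h{\left(t \right)} = t^{2}$
$\left(\left(H{\left(12,-5 \right)} - 190\right) + h{\left(6 \right)}\right)^{2} = \left(\left(-5 - 190\right) + 6^{2}\right)^{2} = \left(-195 + 36\right)^{2} = \left(-159\right)^{2} = 25281$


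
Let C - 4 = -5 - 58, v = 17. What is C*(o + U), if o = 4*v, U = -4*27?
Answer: 2360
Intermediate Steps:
C = -59 (C = 4 + (-5 - 58) = 4 - 63 = -59)
U = -108
o = 68 (o = 4*17 = 68)
C*(o + U) = -59*(68 - 108) = -59*(-40) = 2360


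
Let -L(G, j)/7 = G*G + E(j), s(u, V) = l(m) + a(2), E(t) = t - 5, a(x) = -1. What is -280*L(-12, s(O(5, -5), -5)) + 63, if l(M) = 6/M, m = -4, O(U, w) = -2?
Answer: 267603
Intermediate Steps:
E(t) = -5 + t
s(u, V) = -5/2 (s(u, V) = 6/(-4) - 1 = 6*(-¼) - 1 = -3/2 - 1 = -5/2)
L(G, j) = 35 - 7*j - 7*G² (L(G, j) = -7*(G*G + (-5 + j)) = -7*(G² + (-5 + j)) = -7*(-5 + j + G²) = 35 - 7*j - 7*G²)
-280*L(-12, s(O(5, -5), -5)) + 63 = -280*(35 - 7*(-5/2) - 7*(-12)²) + 63 = -280*(35 + 35/2 - 7*144) + 63 = -280*(35 + 35/2 - 1008) + 63 = -280*(-1911/2) + 63 = 267540 + 63 = 267603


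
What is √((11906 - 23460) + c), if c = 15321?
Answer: √3767 ≈ 61.376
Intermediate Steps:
√((11906 - 23460) + c) = √((11906 - 23460) + 15321) = √(-11554 + 15321) = √3767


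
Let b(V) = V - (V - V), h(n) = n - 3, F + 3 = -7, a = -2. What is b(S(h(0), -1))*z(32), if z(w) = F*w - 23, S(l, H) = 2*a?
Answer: 1372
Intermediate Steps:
F = -10 (F = -3 - 7 = -10)
h(n) = -3 + n
S(l, H) = -4 (S(l, H) = 2*(-2) = -4)
b(V) = V (b(V) = V - 1*0 = V + 0 = V)
z(w) = -23 - 10*w (z(w) = -10*w - 23 = -23 - 10*w)
b(S(h(0), -1))*z(32) = -4*(-23 - 10*32) = -4*(-23 - 320) = -4*(-343) = 1372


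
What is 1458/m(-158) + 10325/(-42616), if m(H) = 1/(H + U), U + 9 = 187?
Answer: 177524605/6088 ≈ 29160.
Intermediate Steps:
U = 178 (U = -9 + 187 = 178)
m(H) = 1/(178 + H) (m(H) = 1/(H + 178) = 1/(178 + H))
1458/m(-158) + 10325/(-42616) = 1458/(1/(178 - 158)) + 10325/(-42616) = 1458/(1/20) + 10325*(-1/42616) = 1458/(1/20) - 1475/6088 = 1458*20 - 1475/6088 = 29160 - 1475/6088 = 177524605/6088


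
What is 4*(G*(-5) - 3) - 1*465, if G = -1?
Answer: -457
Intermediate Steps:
4*(G*(-5) - 3) - 1*465 = 4*(-1*(-5) - 3) - 1*465 = 4*(5 - 3) - 465 = 4*2 - 465 = 8 - 465 = -457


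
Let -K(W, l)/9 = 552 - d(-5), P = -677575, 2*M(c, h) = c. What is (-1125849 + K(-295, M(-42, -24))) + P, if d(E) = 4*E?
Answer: -1808572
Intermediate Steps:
M(c, h) = c/2
K(W, l) = -5148 (K(W, l) = -9*(552 - 4*(-5)) = -9*(552 - 1*(-20)) = -9*(552 + 20) = -9*572 = -5148)
(-1125849 + K(-295, M(-42, -24))) + P = (-1125849 - 5148) - 677575 = -1130997 - 677575 = -1808572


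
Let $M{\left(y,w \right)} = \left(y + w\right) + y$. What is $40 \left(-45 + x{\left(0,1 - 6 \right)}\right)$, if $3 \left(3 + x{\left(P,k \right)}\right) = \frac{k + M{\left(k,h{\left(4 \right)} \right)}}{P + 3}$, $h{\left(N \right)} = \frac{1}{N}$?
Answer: $- \frac{17870}{9} \approx -1985.6$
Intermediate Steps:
$M{\left(y,w \right)} = w + 2 y$ ($M{\left(y,w \right)} = \left(w + y\right) + y = w + 2 y$)
$x{\left(P,k \right)} = -3 + \frac{\frac{1}{4} + 3 k}{3 \left(3 + P\right)}$ ($x{\left(P,k \right)} = -3 + \frac{\left(k + \left(\frac{1}{4} + 2 k\right)\right) \frac{1}{P + 3}}{3} = -3 + \frac{\left(k + \left(\frac{1}{4} + 2 k\right)\right) \frac{1}{3 + P}}{3} = -3 + \frac{\left(\frac{1}{4} + 3 k\right) \frac{1}{3 + P}}{3} = -3 + \frac{\frac{1}{3 + P} \left(\frac{1}{4} + 3 k\right)}{3} = -3 + \frac{\frac{1}{4} + 3 k}{3 \left(3 + P\right)}$)
$40 \left(-45 + x{\left(0,1 - 6 \right)}\right) = 40 \left(-45 + \frac{- \frac{107}{12} + \left(1 - 6\right) - 0}{3 + 0}\right) = 40 \left(-45 + \frac{- \frac{107}{12} + \left(1 - 6\right) + 0}{3}\right) = 40 \left(-45 + \frac{- \frac{107}{12} - 5 + 0}{3}\right) = 40 \left(-45 + \frac{1}{3} \left(- \frac{167}{12}\right)\right) = 40 \left(-45 - \frac{167}{36}\right) = 40 \left(- \frac{1787}{36}\right) = - \frac{17870}{9}$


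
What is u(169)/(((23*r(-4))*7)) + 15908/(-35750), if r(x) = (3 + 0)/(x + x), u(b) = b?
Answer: -28008782/8633625 ≈ -3.2442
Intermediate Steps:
r(x) = 3/(2*x) (r(x) = 3/((2*x)) = 3*(1/(2*x)) = 3/(2*x))
u(169)/(((23*r(-4))*7)) + 15908/(-35750) = 169/(((23*((3/2)/(-4)))*7)) + 15908/(-35750) = 169/(((23*((3/2)*(-1/4)))*7)) + 15908*(-1/35750) = 169/(((23*(-3/8))*7)) - 7954/17875 = 169/((-69/8*7)) - 7954/17875 = 169/(-483/8) - 7954/17875 = 169*(-8/483) - 7954/17875 = -1352/483 - 7954/17875 = -28008782/8633625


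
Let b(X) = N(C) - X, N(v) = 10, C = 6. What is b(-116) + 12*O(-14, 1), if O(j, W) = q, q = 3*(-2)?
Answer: 54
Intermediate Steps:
q = -6
b(X) = 10 - X
O(j, W) = -6
b(-116) + 12*O(-14, 1) = (10 - 1*(-116)) + 12*(-6) = (10 + 116) - 72 = 126 - 72 = 54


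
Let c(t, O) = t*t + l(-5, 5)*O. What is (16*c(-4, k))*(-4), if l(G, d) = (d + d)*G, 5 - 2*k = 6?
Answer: -2624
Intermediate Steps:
k = -1/2 (k = 5/2 - 1/2*6 = 5/2 - 3 = -1/2 ≈ -0.50000)
l(G, d) = 2*G*d (l(G, d) = (2*d)*G = 2*G*d)
c(t, O) = t**2 - 50*O (c(t, O) = t*t + (2*(-5)*5)*O = t**2 - 50*O)
(16*c(-4, k))*(-4) = (16*((-4)**2 - 50*(-1/2)))*(-4) = (16*(16 + 25))*(-4) = (16*41)*(-4) = 656*(-4) = -2624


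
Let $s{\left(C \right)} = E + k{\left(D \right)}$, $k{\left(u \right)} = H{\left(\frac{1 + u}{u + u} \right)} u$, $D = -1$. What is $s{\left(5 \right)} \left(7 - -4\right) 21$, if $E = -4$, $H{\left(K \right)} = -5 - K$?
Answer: $231$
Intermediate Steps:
$k{\left(u \right)} = u \left(-5 - \frac{1 + u}{2 u}\right)$ ($k{\left(u \right)} = \left(-5 - \frac{1 + u}{u + u}\right) u = \left(-5 - \frac{1 + u}{2 u}\right) u = u \left(-5 - \frac{1 + u}{2 u}\right)$)
$s{\left(C \right)} = 1$ ($s{\left(C \right)} = -4 - -5 = -4 + \left(- \frac{1}{2} + \frac{11}{2}\right) = -4 + 5 = 1$)
$s{\left(5 \right)} \left(7 - -4\right) 21 = 1 \left(7 - -4\right) 21 = 1 \left(7 + 4\right) 21 = 1 \cdot 11 \cdot 21 = 11 \cdot 21 = 231$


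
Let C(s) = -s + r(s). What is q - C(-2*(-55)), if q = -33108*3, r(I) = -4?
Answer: -99210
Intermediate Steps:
C(s) = -4 - s (C(s) = -s - 4 = -4 - s)
q = -99324
q - C(-2*(-55)) = -99324 - (-4 - (-2)*(-55)) = -99324 - (-4 - 1*110) = -99324 - (-4 - 110) = -99324 - 1*(-114) = -99324 + 114 = -99210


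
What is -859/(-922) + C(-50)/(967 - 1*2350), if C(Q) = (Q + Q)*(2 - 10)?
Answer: 977/2766 ≈ 0.35322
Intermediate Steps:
C(Q) = -16*Q (C(Q) = (2*Q)*(-8) = -16*Q)
-859/(-922) + C(-50)/(967 - 1*2350) = -859/(-922) + (-16*(-50))/(967 - 1*2350) = -859*(-1/922) + 800/(967 - 2350) = 859/922 + 800/(-1383) = 859/922 + 800*(-1/1383) = 859/922 - 800/1383 = 977/2766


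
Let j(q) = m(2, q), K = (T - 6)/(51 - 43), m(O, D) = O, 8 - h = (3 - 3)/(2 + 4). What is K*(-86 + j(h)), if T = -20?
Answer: 273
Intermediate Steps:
h = 8 (h = 8 - (3 - 3)/(2 + 4) = 8 - 0/6 = 8 - 1*0 = 8 + 0 = 8)
K = -13/4 (K = (-20 - 6)/(51 - 43) = -26/8 = -26*1/8 = -13/4 ≈ -3.2500)
j(q) = 2
K*(-86 + j(h)) = -13*(-86 + 2)/4 = -13/4*(-84) = 273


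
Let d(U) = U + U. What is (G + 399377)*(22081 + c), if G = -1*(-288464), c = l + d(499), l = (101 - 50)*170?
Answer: 21838263909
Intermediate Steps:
d(U) = 2*U
l = 8670 (l = 51*170 = 8670)
c = 9668 (c = 8670 + 2*499 = 8670 + 998 = 9668)
G = 288464
(G + 399377)*(22081 + c) = (288464 + 399377)*(22081 + 9668) = 687841*31749 = 21838263909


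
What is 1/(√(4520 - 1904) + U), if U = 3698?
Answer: 1849/6836294 - √654/6836294 ≈ 0.00026673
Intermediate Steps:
1/(√(4520 - 1904) + U) = 1/(√(4520 - 1904) + 3698) = 1/(√2616 + 3698) = 1/(2*√654 + 3698) = 1/(3698 + 2*√654)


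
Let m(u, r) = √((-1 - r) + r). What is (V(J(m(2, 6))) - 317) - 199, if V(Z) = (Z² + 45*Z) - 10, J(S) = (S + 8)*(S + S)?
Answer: -868 + 656*I ≈ -868.0 + 656.0*I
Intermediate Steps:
m(u, r) = I (m(u, r) = √(-1) = I)
J(S) = 2*S*(8 + S) (J(S) = (8 + S)*(2*S) = 2*S*(8 + S))
V(Z) = -10 + Z² + 45*Z
(V(J(m(2, 6))) - 317) - 199 = ((-10 + (2*I*(8 + I))² + 45*(2*I*(8 + I))) - 317) - 199 = ((-10 - 4*(8 + I)² + 90*I*(8 + I)) - 317) - 199 = (-327 - 4*(8 + I)² + 90*I*(8 + I)) - 199 = -526 - 4*(8 + I)² + 90*I*(8 + I)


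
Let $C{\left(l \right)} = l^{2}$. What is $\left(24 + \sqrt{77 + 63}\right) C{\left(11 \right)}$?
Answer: $2904 + 242 \sqrt{35} \approx 4335.7$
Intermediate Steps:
$\left(24 + \sqrt{77 + 63}\right) C{\left(11 \right)} = \left(24 + \sqrt{77 + 63}\right) 11^{2} = \left(24 + \sqrt{140}\right) 121 = \left(24 + 2 \sqrt{35}\right) 121 = 2904 + 242 \sqrt{35}$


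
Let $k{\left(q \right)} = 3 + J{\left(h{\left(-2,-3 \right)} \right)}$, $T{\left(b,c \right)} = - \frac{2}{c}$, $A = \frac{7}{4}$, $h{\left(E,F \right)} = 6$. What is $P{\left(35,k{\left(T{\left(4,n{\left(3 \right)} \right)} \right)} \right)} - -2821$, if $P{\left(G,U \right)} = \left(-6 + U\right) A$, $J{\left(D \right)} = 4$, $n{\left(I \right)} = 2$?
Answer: $\frac{11291}{4} \approx 2822.8$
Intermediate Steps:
$A = \frac{7}{4}$ ($A = 7 \cdot \frac{1}{4} = \frac{7}{4} \approx 1.75$)
$k{\left(q \right)} = 7$ ($k{\left(q \right)} = 3 + 4 = 7$)
$P{\left(G,U \right)} = - \frac{21}{2} + \frac{7 U}{4}$ ($P{\left(G,U \right)} = \left(-6 + U\right) \frac{7}{4} = - \frac{21}{2} + \frac{7 U}{4}$)
$P{\left(35,k{\left(T{\left(4,n{\left(3 \right)} \right)} \right)} \right)} - -2821 = \left(- \frac{21}{2} + \frac{7}{4} \cdot 7\right) - -2821 = \left(- \frac{21}{2} + \frac{49}{4}\right) + 2821 = \frac{7}{4} + 2821 = \frac{11291}{4}$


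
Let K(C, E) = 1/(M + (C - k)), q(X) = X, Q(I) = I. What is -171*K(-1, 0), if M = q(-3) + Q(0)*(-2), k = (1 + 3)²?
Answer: 171/20 ≈ 8.5500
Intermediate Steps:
k = 16 (k = 4² = 16)
M = -3 (M = -3 + 0*(-2) = -3 + 0 = -3)
K(C, E) = 1/(-19 + C) (K(C, E) = 1/(-3 + (C - 1*16)) = 1/(-3 + (C - 16)) = 1/(-3 + (-16 + C)) = 1/(-19 + C))
-171*K(-1, 0) = -171/(-19 - 1) = -171/(-20) = -171*(-1/20) = 171/20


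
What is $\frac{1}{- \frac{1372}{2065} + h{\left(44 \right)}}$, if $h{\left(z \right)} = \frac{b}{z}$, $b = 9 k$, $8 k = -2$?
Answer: $- \frac{51920}{37151} \approx -1.3975$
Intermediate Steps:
$k = - \frac{1}{4}$ ($k = \frac{1}{8} \left(-2\right) = - \frac{1}{4} \approx -0.25$)
$b = - \frac{9}{4}$ ($b = 9 \left(- \frac{1}{4}\right) = - \frac{9}{4} \approx -2.25$)
$h{\left(z \right)} = - \frac{9}{4 z}$
$\frac{1}{- \frac{1372}{2065} + h{\left(44 \right)}} = \frac{1}{- \frac{1372}{2065} - \frac{9}{4 \cdot 44}} = \frac{1}{\left(-1372\right) \frac{1}{2065} - \frac{9}{176}} = \frac{1}{- \frac{196}{295} - \frac{9}{176}} = \frac{1}{- \frac{37151}{51920}} = - \frac{51920}{37151}$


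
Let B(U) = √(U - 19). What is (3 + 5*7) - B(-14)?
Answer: 38 - I*√33 ≈ 38.0 - 5.7446*I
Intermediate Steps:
B(U) = √(-19 + U)
(3 + 5*7) - B(-14) = (3 + 5*7) - √(-19 - 14) = (3 + 35) - √(-33) = 38 - I*√33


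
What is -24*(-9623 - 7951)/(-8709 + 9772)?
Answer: 421776/1063 ≈ 396.78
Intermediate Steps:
-24*(-9623 - 7951)/(-8709 + 9772) = -(-421776)/1063 = -24*(-17574/1063) = 421776/1063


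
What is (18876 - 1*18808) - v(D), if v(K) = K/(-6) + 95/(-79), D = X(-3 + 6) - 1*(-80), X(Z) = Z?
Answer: 39359/474 ≈ 83.036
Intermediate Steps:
D = 83 (D = (-3 + 6) - 1*(-80) = 3 + 80 = 83)
v(K) = -95/79 - K/6 (v(K) = K*(-1/6) + 95*(-1/79) = -K/6 - 95/79 = -95/79 - K/6)
(18876 - 1*18808) - v(D) = (18876 - 1*18808) - (-95/79 - 1/6*83) = (18876 - 18808) - (-95/79 - 83/6) = 68 - 1*(-7127/474) = 68 + 7127/474 = 39359/474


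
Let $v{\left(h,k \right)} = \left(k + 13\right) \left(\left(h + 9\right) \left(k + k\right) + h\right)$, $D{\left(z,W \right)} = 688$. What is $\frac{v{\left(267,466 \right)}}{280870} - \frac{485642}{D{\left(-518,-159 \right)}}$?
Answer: $- \frac{299668361}{1123480} \approx -266.73$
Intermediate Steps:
$v{\left(h,k \right)} = \left(13 + k\right) \left(h + 2 k \left(9 + h\right)\right)$ ($v{\left(h,k \right)} = \left(13 + k\right) \left(\left(9 + h\right) 2 k + h\right) = \left(13 + k\right) \left(2 k \left(9 + h\right) + h\right) = \left(13 + k\right) \left(h + 2 k \left(9 + h\right)\right)$)
$\frac{v{\left(267,466 \right)}}{280870} - \frac{485642}{D{\left(-518,-159 \right)}} = \frac{13 \cdot 267 + 18 \cdot 466^{2} + 234 \cdot 466 + 2 \cdot 267 \cdot 466^{2} + 27 \cdot 267 \cdot 466}{280870} - \frac{485642}{688} = \left(3471 + 18 \cdot 217156 + 109044 + 2 \cdot 267 \cdot 217156 + 3359394\right) \frac{1}{280870} - \frac{5647}{8} = \left(3471 + 3908808 + 109044 + 115961304 + 3359394\right) \frac{1}{280870} - \frac{5647}{8} = 123342021 \cdot \frac{1}{280870} - \frac{5647}{8} = \frac{123342021}{280870} - \frac{5647}{8} = - \frac{299668361}{1123480}$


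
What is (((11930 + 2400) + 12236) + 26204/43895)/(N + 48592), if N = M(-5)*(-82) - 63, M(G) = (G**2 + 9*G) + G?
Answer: 1166140774/2220165205 ≈ 0.52525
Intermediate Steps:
M(G) = G**2 + 10*G
N = 1987 (N = -5*(10 - 5)*(-82) - 63 = -5*5*(-82) - 63 = -25*(-82) - 63 = 2050 - 63 = 1987)
(((11930 + 2400) + 12236) + 26204/43895)/(N + 48592) = (((11930 + 2400) + 12236) + 26204/43895)/(1987 + 48592) = ((14330 + 12236) + 26204*(1/43895))/50579 = (26566 + 26204/43895)*(1/50579) = (1166140774/43895)*(1/50579) = 1166140774/2220165205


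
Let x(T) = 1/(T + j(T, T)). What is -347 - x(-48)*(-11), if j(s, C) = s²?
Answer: -782821/2256 ≈ -347.00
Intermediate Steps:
x(T) = 1/(T + T²)
-347 - x(-48)*(-11) = -347 - 1/((-48)*(1 - 48))*(-11) = -347 - (-1/48/(-47))*(-11) = -347 - (-1/48*(-1/47))*(-11) = -347 - (-11)/2256 = -347 - 1*(-11/2256) = -347 + 11/2256 = -782821/2256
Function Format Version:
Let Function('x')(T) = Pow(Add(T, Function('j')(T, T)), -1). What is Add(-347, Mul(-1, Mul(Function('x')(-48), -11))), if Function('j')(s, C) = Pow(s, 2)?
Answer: Rational(-782821, 2256) ≈ -347.00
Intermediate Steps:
Function('x')(T) = Pow(Add(T, Pow(T, 2)), -1)
Add(-347, Mul(-1, Mul(Function('x')(-48), -11))) = Add(-347, Mul(-1, Mul(Mul(Pow(-48, -1), Pow(Add(1, -48), -1)), -11))) = Add(-347, Mul(-1, Mul(Mul(Rational(-1, 48), Pow(-47, -1)), -11))) = Add(-347, Mul(-1, Mul(Mul(Rational(-1, 48), Rational(-1, 47)), -11))) = Add(-347, Mul(-1, Mul(Rational(1, 2256), -11))) = Add(-347, Mul(-1, Rational(-11, 2256))) = Add(-347, Rational(11, 2256)) = Rational(-782821, 2256)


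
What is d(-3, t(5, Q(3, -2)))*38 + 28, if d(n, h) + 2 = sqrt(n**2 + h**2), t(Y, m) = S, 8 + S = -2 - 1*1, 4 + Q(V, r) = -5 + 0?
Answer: -48 + 38*sqrt(130) ≈ 385.27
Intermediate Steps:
Q(V, r) = -9 (Q(V, r) = -4 + (-5 + 0) = -4 - 5 = -9)
S = -11 (S = -8 + (-2 - 1*1) = -8 + (-2 - 1) = -8 - 3 = -11)
t(Y, m) = -11
d(n, h) = -2 + sqrt(h**2 + n**2) (d(n, h) = -2 + sqrt(n**2 + h**2) = -2 + sqrt(h**2 + n**2))
d(-3, t(5, Q(3, -2)))*38 + 28 = (-2 + sqrt((-11)**2 + (-3)**2))*38 + 28 = (-2 + sqrt(121 + 9))*38 + 28 = (-2 + sqrt(130))*38 + 28 = (-76 + 38*sqrt(130)) + 28 = -48 + 38*sqrt(130)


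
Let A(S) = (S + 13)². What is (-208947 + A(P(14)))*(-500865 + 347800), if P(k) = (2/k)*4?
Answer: 1565759743570/49 ≈ 3.1954e+10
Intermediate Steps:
P(k) = 8/k
A(S) = (13 + S)²
(-208947 + A(P(14)))*(-500865 + 347800) = (-208947 + (13 + 8/14)²)*(-500865 + 347800) = (-208947 + (13 + 8*(1/14))²)*(-153065) = (-208947 + (13 + 4/7)²)*(-153065) = (-208947 + (95/7)²)*(-153065) = (-208947 + 9025/49)*(-153065) = -10229378/49*(-153065) = 1565759743570/49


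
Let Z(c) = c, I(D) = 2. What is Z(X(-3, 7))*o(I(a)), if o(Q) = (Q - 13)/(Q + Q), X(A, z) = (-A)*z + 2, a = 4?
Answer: -253/4 ≈ -63.250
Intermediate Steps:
X(A, z) = 2 - A*z (X(A, z) = -A*z + 2 = 2 - A*z)
o(Q) = (-13 + Q)/(2*Q) (o(Q) = (-13 + Q)/((2*Q)) = (-13 + Q)*(1/(2*Q)) = (-13 + Q)/(2*Q))
Z(X(-3, 7))*o(I(a)) = (2 - 1*(-3)*7)*((1/2)*(-13 + 2)/2) = (2 + 21)*((1/2)*(1/2)*(-11)) = 23*(-11/4) = -253/4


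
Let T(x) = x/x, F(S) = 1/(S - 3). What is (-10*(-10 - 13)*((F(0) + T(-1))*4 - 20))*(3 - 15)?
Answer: 47840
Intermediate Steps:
F(S) = 1/(-3 + S)
T(x) = 1
(-10*(-10 - 13)*((F(0) + T(-1))*4 - 20))*(3 - 15) = (-10*(-10 - 13)*((1/(-3 + 0) + 1)*4 - 20))*(3 - 15) = -(-230)*((1/(-3) + 1)*4 - 20)*(-12) = -(-230)*((-⅓ + 1)*4 - 20)*(-12) = -(-230)*((⅔)*4 - 20)*(-12) = -(-230)*(8/3 - 20)*(-12) = -(-230)*(-52)/3*(-12) = -10*1196/3*(-12) = -11960/3*(-12) = 47840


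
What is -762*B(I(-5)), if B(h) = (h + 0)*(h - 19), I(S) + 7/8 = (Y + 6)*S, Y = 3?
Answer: -72570213/32 ≈ -2.2678e+6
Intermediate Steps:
I(S) = -7/8 + 9*S (I(S) = -7/8 + (3 + 6)*S = -7/8 + 9*S)
B(h) = h*(-19 + h)
-762*B(I(-5)) = -762*(-7/8 + 9*(-5))*(-19 + (-7/8 + 9*(-5))) = -762*(-7/8 - 45)*(-19 + (-7/8 - 45)) = -(-139827)*(-19 - 367/8)/4 = -(-139827)*(-519)/(4*8) = -762*190473/64 = -72570213/32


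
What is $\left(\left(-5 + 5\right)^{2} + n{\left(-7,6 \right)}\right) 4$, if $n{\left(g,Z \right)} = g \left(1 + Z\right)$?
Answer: $-196$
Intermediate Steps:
$\left(\left(-5 + 5\right)^{2} + n{\left(-7,6 \right)}\right) 4 = \left(\left(-5 + 5\right)^{2} - 7 \left(1 + 6\right)\right) 4 = \left(0^{2} - 49\right) 4 = \left(0 - 49\right) 4 = \left(-49\right) 4 = -196$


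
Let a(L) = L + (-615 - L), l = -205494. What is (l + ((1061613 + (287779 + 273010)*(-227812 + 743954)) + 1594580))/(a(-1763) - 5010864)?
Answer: -289449206737/5011479 ≈ -57757.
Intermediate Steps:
a(L) = -615
(l + ((1061613 + (287779 + 273010)*(-227812 + 743954)) + 1594580))/(a(-1763) - 5010864) = (-205494 + ((1061613 + (287779 + 273010)*(-227812 + 743954)) + 1594580))/(-615 - 5010864) = (-205494 + ((1061613 + 560789*516142) + 1594580))/(-5011479) = (-205494 + ((1061613 + 289446756038) + 1594580))*(-1/5011479) = (-205494 + (289447817651 + 1594580))*(-1/5011479) = (-205494 + 289449412231)*(-1/5011479) = 289449206737*(-1/5011479) = -289449206737/5011479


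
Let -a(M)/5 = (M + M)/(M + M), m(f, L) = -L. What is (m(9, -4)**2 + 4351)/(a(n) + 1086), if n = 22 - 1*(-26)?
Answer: 4367/1081 ≈ 4.0398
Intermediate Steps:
n = 48 (n = 22 + 26 = 48)
a(M) = -5 (a(M) = -5*(M + M)/(M + M) = -5*2*M/(2*M) = -5*2*M*1/(2*M) = -5*1 = -5)
(m(9, -4)**2 + 4351)/(a(n) + 1086) = ((-1*(-4))**2 + 4351)/(-5 + 1086) = (4**2 + 4351)/1081 = (16 + 4351)*(1/1081) = 4367*(1/1081) = 4367/1081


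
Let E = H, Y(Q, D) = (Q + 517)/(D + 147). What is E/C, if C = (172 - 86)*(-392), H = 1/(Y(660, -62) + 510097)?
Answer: -85/1461732834464 ≈ -5.8150e-11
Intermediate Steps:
Y(Q, D) = (517 + Q)/(147 + D)
H = 85/43359422 (H = 1/((517 + 660)/(147 - 62) + 510097) = 1/(1177/85 + 510097) = 1/(43359422/85) = 85/43359422 ≈ 1.9604e-6)
C = -33712 (C = 86*(-392) = -33712)
E = 85/43359422 ≈ 1.9604e-6
E/C = (85/43359422)/(-33712) = (85/43359422)*(-1/33712) = -85/1461732834464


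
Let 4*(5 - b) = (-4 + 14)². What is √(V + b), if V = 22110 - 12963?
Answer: √9127 ≈ 95.535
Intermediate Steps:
V = 9147
b = -20 (b = 5 - (-4 + 14)²/4 = 5 - ¼*10² = 5 - ¼*100 = 5 - 25 = -20)
√(V + b) = √(9147 - 20) = √9127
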